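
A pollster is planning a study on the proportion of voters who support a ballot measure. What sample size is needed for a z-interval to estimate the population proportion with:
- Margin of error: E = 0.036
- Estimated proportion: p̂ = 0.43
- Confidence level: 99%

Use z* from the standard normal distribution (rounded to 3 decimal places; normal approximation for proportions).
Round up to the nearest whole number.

Using z* for proportion z-interval (normal approximation).

For 99% confidence, z* = 2.576 (from standard normal table)

Sample size formula for proportion z-interval: n = z*²p̂(1-p̂)/E²

n = 2.576² × 0.43 × 0.57 / 0.036²
  = 6.635776 × 0.2451 / 0.001296
  = 1254.9604

Round up to the nearest whole number: n = 1255

1255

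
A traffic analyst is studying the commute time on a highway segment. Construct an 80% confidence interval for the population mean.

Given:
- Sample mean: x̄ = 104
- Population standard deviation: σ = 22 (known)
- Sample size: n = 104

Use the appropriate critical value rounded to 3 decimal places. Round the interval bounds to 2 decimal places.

The population standard deviation σ is known, so use a z-interval (standard normal critical value).

For 80% confidence, z* = 1.282 (from standard normal table)

Standard error: SE = σ/√n = 22/√104 = 2.157277

Margin of error: E = z* × SE = 1.282 × 2.157277 = 2.7656

Z-interval: x̄ ± E = 104 ± 2.7656 = (101.2344, 106.7656)

Rounded to 2 decimal places:

(101.23, 106.77)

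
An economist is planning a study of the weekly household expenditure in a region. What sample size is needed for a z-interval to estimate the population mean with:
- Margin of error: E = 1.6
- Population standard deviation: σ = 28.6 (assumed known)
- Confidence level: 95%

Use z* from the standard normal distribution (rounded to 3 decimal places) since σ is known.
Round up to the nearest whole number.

Using z* since population σ is known (z-interval formula).

For 95% confidence, z* = 1.96 (from standard normal table)

Sample size formula for z-interval: n = (z*σ/E)²

n = (1.96 × 28.6 / 1.6)²
  = (35.035000)²
  = 1227.4512

Round up to the nearest whole number: n = 1228

1228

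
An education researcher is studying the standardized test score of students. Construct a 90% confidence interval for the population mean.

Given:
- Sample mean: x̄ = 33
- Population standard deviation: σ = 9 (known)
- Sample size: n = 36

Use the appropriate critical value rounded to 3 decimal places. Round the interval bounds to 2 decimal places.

The population standard deviation σ is known, so use a z-interval (standard normal critical value).

For 90% confidence, z* = 1.645 (from standard normal table)

Standard error: SE = σ/√n = 9/√36 = 1.500000

Margin of error: E = z* × SE = 1.645 × 1.500000 = 2.4675

Z-interval: x̄ ± E = 33 ± 2.4675 = (30.5325, 35.4675)

Rounded to 2 decimal places:

(30.53, 35.47)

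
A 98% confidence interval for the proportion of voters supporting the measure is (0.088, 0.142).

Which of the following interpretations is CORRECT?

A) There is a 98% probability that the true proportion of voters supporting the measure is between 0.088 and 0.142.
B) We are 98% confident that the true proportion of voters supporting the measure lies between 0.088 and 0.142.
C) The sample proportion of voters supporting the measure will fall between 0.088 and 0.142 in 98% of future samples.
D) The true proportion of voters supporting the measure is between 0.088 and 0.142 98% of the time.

A confidence interval represents our confidence in the procedure, not a probability statement about the parameter.

Key concept: If we repeated this sampling process many times and computed a 98% CI each time, about 98% of those intervals would contain the true population parameter.

For this specific interval (0.088, 0.142):
- Midpoint (point estimate): 0.115
- Margin of error: 0.027

The correct interpretation is the one stating confidence that the true parameter lies in the interval — option B.

B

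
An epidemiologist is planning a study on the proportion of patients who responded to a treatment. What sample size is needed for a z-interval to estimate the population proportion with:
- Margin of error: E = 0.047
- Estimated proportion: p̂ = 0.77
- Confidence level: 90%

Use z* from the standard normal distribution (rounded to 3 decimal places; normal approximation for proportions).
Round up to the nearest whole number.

Using z* for proportion z-interval (normal approximation).

For 90% confidence, z* = 1.645 (from standard normal table)

Sample size formula for proportion z-interval: n = z*²p̂(1-p̂)/E²

n = 1.645² × 0.77 × 0.23 / 0.047²
  = 2.706025 × 0.1771 / 0.002209
  = 216.9475

Round up to the nearest whole number: n = 217

217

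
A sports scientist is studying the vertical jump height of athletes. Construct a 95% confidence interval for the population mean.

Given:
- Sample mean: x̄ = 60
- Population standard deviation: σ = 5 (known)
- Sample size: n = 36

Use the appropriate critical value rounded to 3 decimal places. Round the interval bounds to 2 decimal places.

The population standard deviation σ is known, so use a z-interval (standard normal critical value).

For 95% confidence, z* = 1.96 (from standard normal table)

Standard error: SE = σ/√n = 5/√36 = 0.833333

Margin of error: E = z* × SE = 1.96 × 0.833333 = 1.6333

Z-interval: x̄ ± E = 60 ± 1.6333 = (58.3667, 61.6333)

Rounded to 2 decimal places:

(58.37, 61.63)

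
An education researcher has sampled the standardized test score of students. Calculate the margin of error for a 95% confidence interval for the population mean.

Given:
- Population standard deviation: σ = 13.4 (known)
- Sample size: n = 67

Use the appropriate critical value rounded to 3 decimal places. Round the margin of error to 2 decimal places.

The population standard deviation σ is known, so use the z-interval margin of error formula.

For 95% confidence, z* = 1.96 (from standard normal table)

Margin of error formula for z-interval: E = z* × σ/√n

E = 1.96 × 13.4/√67
  = 1.96 × 1.637071
  = 3.2087

Rounded to 2 decimal places:

3.21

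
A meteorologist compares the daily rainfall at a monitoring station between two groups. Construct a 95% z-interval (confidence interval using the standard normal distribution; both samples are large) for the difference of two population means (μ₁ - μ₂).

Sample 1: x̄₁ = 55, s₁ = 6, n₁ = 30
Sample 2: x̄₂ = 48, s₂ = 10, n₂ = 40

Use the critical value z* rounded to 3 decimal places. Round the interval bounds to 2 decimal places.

Both samples are large (n₁ = 30 ≥ 30, n₂ = 40 ≥ 30), so a z-interval for the difference of means applies.

Point estimate: x̄₁ - x̄₂ = 55 - 48 = 7

Standard error: SE = √(s₁²/n₁ + s₂²/n₂)
= √(6²/30 + 10²/40)
= √(1.200000 + 2.500000)
= 1.923538

For 95% confidence, z* = 1.96 (from standard normal table)
Margin of error: E = z* × SE = 1.96 × 1.923538 = 3.7701

Z-interval: (x̄₁ - x̄₂) ± E = 7 ± 3.7701 = (3.2299, 10.7701)

Rounded to 2 decimal places:

(3.23, 10.77)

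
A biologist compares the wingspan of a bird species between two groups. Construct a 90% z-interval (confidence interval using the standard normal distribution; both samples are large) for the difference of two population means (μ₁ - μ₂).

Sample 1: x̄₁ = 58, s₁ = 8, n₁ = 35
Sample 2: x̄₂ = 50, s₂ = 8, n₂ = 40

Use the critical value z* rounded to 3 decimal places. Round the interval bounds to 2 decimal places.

Both samples are large (n₁ = 35 ≥ 30, n₂ = 40 ≥ 30), so a z-interval for the difference of means applies.

Point estimate: x̄₁ - x̄₂ = 58 - 50 = 8

Standard error: SE = √(s₁²/n₁ + s₂²/n₂)
= √(8²/35 + 8²/40)
= √(1.828571 + 1.600000)
= 1.851640

For 90% confidence, z* = 1.645 (from standard normal table)
Margin of error: E = z* × SE = 1.645 × 1.851640 = 3.0459

Z-interval: (x̄₁ - x̄₂) ± E = 8 ± 3.0459 = (4.9541, 11.0459)

Rounded to 2 decimal places:

(4.95, 11.05)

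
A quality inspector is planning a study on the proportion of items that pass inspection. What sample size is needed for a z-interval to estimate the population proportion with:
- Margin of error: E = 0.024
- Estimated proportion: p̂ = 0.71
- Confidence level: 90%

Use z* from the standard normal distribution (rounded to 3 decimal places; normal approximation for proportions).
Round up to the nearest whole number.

Using z* for proportion z-interval (normal approximation).

For 90% confidence, z* = 1.645 (from standard normal table)

Sample size formula for proportion z-interval: n = z*²p̂(1-p̂)/E²

n = 1.645² × 0.71 × 0.29 / 0.024²
  = 2.706025 × 0.2059 / 0.000576
  = 967.3100

Round up to the nearest whole number: n = 968

968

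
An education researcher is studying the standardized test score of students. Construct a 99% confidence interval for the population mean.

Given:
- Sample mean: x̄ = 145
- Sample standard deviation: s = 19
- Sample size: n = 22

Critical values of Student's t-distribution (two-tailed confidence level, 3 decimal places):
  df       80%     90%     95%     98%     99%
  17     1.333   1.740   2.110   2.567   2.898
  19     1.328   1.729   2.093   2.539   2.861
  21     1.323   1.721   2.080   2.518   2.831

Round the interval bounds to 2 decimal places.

The population standard deviation σ is unknown (only the sample standard deviation s is given), so use a t-interval with df = n - 1 = 22 - 1 = 21.

For 99% confidence with df = 21, t* = 2.831 (from t-table)

Standard error: SE = s/√n = 19/√22 = 4.050814

Margin of error: E = t* × SE = 2.831 × 4.050814 = 11.4679

T-interval: x̄ ± E = 145 ± 11.4679 = (133.5321, 156.4679)

Rounded to 2 decimal places:

(133.53, 156.47)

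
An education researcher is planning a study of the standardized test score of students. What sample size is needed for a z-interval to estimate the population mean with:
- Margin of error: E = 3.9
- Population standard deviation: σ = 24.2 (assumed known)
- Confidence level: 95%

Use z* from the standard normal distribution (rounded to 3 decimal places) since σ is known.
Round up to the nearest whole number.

Using z* since population σ is known (z-interval formula).

For 95% confidence, z* = 1.96 (from standard normal table)

Sample size formula for z-interval: n = (z*σ/E)²

n = (1.96 × 24.2 / 3.9)²
  = (12.162051)²
  = 147.9155

Round up to the nearest whole number: n = 148

148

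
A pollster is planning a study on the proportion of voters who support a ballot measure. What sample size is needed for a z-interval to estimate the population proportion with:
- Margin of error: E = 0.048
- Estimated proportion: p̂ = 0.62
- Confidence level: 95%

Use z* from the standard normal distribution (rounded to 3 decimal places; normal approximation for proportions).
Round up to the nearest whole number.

Using z* for proportion z-interval (normal approximation).

For 95% confidence, z* = 1.96 (from standard normal table)

Sample size formula for proportion z-interval: n = z*²p̂(1-p̂)/E²

n = 1.96² × 0.62 × 0.38 / 0.048²
  = 3.8416 × 0.2356 / 0.002304
  = 392.8303

Round up to the nearest whole number: n = 393

393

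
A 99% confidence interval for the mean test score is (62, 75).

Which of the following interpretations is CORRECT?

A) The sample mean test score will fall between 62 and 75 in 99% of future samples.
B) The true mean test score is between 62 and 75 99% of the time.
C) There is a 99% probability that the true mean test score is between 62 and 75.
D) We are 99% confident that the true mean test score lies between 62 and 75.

A confidence interval represents our confidence in the procedure, not a probability statement about the parameter.

Key concept: If we repeated this sampling process many times and computed a 99% CI each time, about 99% of those intervals would contain the true population parameter.

For this specific interval (62, 75):
- Midpoint (point estimate): 68.5
- Margin of error: 6.5

The correct interpretation is the one stating confidence that the true parameter lies in the interval — option D.

D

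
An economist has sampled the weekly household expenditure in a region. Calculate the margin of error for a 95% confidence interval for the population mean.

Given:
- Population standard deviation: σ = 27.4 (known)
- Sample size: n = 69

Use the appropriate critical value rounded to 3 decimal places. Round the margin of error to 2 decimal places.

The population standard deviation σ is known, so use the z-interval margin of error formula.

For 95% confidence, z* = 1.96 (from standard normal table)

Margin of error formula for z-interval: E = z* × σ/√n

E = 1.96 × 27.4/√69
  = 1.96 × 3.298572
  = 6.4652

Rounded to 2 decimal places:

6.47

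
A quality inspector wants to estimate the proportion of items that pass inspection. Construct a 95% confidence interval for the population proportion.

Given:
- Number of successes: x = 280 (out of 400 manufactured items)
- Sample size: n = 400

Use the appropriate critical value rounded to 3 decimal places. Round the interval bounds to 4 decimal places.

Sample proportion: p̂ = 280/400 = 0.700000

Check conditions for normal approximation:
  np̂ = 280 ≥ 10 ✓
  n(1-p̂) = 120 ≥ 10 ✓

The sample is large enough, so use a z-interval (normal approximation) for the proportion.

For 95% confidence, z* = 1.96 (from standard normal table)

Standard error: SE = √(p̂(1-p̂)/n) = √(0.700000×0.300000/400) = 0.02291288

Margin of error: E = z* × SE = 1.96 × 0.02291288 = 0.044909

Z-interval: p̂ ± E = 0.700000 ± 0.044909 = (0.655091, 0.744909)

Rounded to 4 decimal places:

(0.6551, 0.7449)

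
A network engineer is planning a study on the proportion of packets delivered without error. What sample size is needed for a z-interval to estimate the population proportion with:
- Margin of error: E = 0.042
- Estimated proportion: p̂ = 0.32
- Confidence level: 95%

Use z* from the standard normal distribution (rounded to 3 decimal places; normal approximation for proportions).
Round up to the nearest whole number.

Using z* for proportion z-interval (normal approximation).

For 95% confidence, z* = 1.96 (from standard normal table)

Sample size formula for proportion z-interval: n = z*²p̂(1-p̂)/E²

n = 1.96² × 0.32 × 0.68 / 0.042²
  = 3.8416 × 0.2176 / 0.001764
  = 473.8844

Round up to the nearest whole number: n = 474

474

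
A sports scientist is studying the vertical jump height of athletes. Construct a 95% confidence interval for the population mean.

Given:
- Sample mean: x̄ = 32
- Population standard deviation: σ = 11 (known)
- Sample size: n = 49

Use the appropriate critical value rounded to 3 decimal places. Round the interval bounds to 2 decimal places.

The population standard deviation σ is known, so use a z-interval (standard normal critical value).

For 95% confidence, z* = 1.96 (from standard normal table)

Standard error: SE = σ/√n = 11/√49 = 1.571429

Margin of error: E = z* × SE = 1.96 × 1.571429 = 3.0800

Z-interval: x̄ ± E = 32 ± 3.0800 = (28.9200, 35.0800)

Rounded to 2 decimal places:

(28.92, 35.08)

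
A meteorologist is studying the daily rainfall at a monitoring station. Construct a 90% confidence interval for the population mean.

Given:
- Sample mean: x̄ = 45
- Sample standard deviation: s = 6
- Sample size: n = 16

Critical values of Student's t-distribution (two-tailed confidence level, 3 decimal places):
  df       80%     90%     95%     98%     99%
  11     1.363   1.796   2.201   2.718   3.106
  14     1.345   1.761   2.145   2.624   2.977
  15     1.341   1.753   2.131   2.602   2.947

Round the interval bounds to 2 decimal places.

The population standard deviation σ is unknown (only the sample standard deviation s is given), so use a t-interval with df = n - 1 = 16 - 1 = 15.

For 90% confidence with df = 15, t* = 1.753 (from t-table)

Standard error: SE = s/√n = 6/√16 = 1.500000

Margin of error: E = t* × SE = 1.753 × 1.500000 = 2.6295

T-interval: x̄ ± E = 45 ± 2.6295 = (42.3705, 47.6295)

Rounded to 2 decimal places:

(42.37, 47.63)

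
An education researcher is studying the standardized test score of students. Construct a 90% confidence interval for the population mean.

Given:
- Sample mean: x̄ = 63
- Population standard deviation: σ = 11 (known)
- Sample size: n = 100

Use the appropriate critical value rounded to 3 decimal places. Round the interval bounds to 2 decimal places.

The population standard deviation σ is known, so use a z-interval (standard normal critical value).

For 90% confidence, z* = 1.645 (from standard normal table)

Standard error: SE = σ/√n = 11/√100 = 1.100000

Margin of error: E = z* × SE = 1.645 × 1.100000 = 1.8095

Z-interval: x̄ ± E = 63 ± 1.8095 = (61.1905, 64.8095)

Rounded to 2 decimal places:

(61.19, 64.81)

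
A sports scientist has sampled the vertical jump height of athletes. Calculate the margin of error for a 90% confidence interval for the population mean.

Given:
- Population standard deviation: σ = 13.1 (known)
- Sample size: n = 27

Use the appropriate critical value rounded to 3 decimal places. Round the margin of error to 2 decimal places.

The population standard deviation σ is known, so use the z-interval margin of error formula.

For 90% confidence, z* = 1.645 (from standard normal table)

Margin of error formula for z-interval: E = z* × σ/√n

E = 1.645 × 13.1/√27
  = 1.645 × 2.521096
  = 4.1472

Rounded to 2 decimal places:

4.15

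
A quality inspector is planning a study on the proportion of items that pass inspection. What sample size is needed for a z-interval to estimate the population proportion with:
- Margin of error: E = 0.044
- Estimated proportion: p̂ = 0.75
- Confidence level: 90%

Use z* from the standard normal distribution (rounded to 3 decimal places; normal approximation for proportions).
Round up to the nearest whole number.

Using z* for proportion z-interval (normal approximation).

For 90% confidence, z* = 1.645 (from standard normal table)

Sample size formula for proportion z-interval: n = z*²p̂(1-p̂)/E²

n = 1.645² × 0.75 × 0.25 / 0.044²
  = 2.706025 × 0.1875 / 0.001936
  = 262.0763

Round up to the nearest whole number: n = 263

263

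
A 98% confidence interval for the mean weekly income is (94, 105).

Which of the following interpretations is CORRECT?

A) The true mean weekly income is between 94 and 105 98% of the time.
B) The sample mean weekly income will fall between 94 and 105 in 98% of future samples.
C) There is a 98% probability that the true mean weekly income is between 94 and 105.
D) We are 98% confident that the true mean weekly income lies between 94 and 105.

A confidence interval represents our confidence in the procedure, not a probability statement about the parameter.

Key concept: If we repeated this sampling process many times and computed a 98% CI each time, about 98% of those intervals would contain the true population parameter.

For this specific interval (94, 105):
- Midpoint (point estimate): 99.5
- Margin of error: 5.5

The correct interpretation is the one stating confidence that the true parameter lies in the interval — option D.

D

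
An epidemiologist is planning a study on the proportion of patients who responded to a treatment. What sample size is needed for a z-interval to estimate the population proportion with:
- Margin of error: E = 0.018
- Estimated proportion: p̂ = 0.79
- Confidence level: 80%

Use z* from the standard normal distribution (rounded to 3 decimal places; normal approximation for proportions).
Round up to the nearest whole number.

Using z* for proportion z-interval (normal approximation).

For 80% confidence, z* = 1.282 (from standard normal table)

Sample size formula for proportion z-interval: n = z*²p̂(1-p̂)/E²

n = 1.282² × 0.79 × 0.21 / 0.018²
  = 1.643524 × 0.1659 / 0.000324
  = 841.5452

Round up to the nearest whole number: n = 842

842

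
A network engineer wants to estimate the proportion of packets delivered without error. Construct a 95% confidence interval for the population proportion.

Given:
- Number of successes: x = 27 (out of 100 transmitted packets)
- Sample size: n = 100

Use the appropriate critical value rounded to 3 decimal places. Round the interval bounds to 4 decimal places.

Sample proportion: p̂ = 27/100 = 0.270000

Check conditions for normal approximation:
  np̂ = 27 ≥ 10 ✓
  n(1-p̂) = 73 ≥ 10 ✓

The sample is large enough, so use a z-interval (normal approximation) for the proportion.

For 95% confidence, z* = 1.96 (from standard normal table)

Standard error: SE = √(p̂(1-p̂)/n) = √(0.270000×0.730000/100) = 0.04439595

Margin of error: E = z* × SE = 1.96 × 0.04439595 = 0.087016

Z-interval: p̂ ± E = 0.270000 ± 0.087016 = (0.182984, 0.357016)

Rounded to 4 decimal places:

(0.1830, 0.3570)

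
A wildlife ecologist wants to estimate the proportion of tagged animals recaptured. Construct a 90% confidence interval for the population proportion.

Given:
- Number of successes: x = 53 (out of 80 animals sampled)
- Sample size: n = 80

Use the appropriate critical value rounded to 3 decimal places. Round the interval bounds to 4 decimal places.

Sample proportion: p̂ = 53/80 = 0.662500

Check conditions for normal approximation:
  np̂ = 53 ≥ 10 ✓
  n(1-p̂) = 27 ≥ 10 ✓

The sample is large enough, so use a z-interval (normal approximation) for the proportion.

For 90% confidence, z* = 1.645 (from standard normal table)

Standard error: SE = √(p̂(1-p̂)/n) = √(0.662500×0.337500/80) = 0.05286702

Margin of error: E = z* × SE = 1.645 × 0.05286702 = 0.086966

Z-interval: p̂ ± E = 0.662500 ± 0.086966 = (0.575534, 0.749466)

Rounded to 4 decimal places:

(0.5755, 0.7495)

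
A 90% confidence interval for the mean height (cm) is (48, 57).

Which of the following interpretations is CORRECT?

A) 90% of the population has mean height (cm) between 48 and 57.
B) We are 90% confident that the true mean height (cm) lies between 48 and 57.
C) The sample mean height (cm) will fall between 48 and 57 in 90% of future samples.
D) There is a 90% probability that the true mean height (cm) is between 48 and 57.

A confidence interval represents our confidence in the procedure, not a probability statement about the parameter.

Key concept: If we repeated this sampling process many times and computed a 90% CI each time, about 90% of those intervals would contain the true population parameter.

For this specific interval (48, 57):
- Midpoint (point estimate): 52.5
- Margin of error: 4.5

The correct interpretation is the one stating confidence that the true parameter lies in the interval — option B.

B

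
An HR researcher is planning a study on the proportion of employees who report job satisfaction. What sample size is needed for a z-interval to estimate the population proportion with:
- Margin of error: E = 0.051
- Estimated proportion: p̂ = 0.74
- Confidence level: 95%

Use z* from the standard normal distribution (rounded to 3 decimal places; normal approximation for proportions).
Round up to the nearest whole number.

Using z* for proportion z-interval (normal approximation).

For 95% confidence, z* = 1.96 (from standard normal table)

Sample size formula for proportion z-interval: n = z*²p̂(1-p̂)/E²

n = 1.96² × 0.74 × 0.26 / 0.051²
  = 3.8416 × 0.1924 / 0.002601
  = 284.1691

Round up to the nearest whole number: n = 285

285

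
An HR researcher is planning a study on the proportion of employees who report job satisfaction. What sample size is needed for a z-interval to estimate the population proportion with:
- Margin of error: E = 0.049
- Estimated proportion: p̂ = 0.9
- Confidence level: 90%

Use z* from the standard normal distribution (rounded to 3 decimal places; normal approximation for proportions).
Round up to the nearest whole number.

Using z* for proportion z-interval (normal approximation).

For 90% confidence, z* = 1.645 (from standard normal table)

Sample size formula for proportion z-interval: n = z*²p̂(1-p̂)/E²

n = 1.645² × 0.9 × 0.1 / 0.049²
  = 2.706025 × 0.09 / 0.002401
  = 101.4337

Round up to the nearest whole number: n = 102

102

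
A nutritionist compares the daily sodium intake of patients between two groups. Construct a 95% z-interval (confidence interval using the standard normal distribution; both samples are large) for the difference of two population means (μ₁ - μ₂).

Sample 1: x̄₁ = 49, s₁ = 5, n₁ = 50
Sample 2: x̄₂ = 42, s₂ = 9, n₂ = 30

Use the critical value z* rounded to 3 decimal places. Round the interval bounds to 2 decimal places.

Both samples are large (n₁ = 50 ≥ 30, n₂ = 30 ≥ 30), so a z-interval for the difference of means applies.

Point estimate: x̄₁ - x̄₂ = 49 - 42 = 7

Standard error: SE = √(s₁²/n₁ + s₂²/n₂)
= √(5²/50 + 9²/30)
= √(0.500000 + 2.700000)
= 1.788854

For 95% confidence, z* = 1.96 (from standard normal table)
Margin of error: E = z* × SE = 1.96 × 1.788854 = 3.5062

Z-interval: (x̄₁ - x̄₂) ± E = 7 ± 3.5062 = (3.4938, 10.5062)

Rounded to 2 decimal places:

(3.49, 10.51)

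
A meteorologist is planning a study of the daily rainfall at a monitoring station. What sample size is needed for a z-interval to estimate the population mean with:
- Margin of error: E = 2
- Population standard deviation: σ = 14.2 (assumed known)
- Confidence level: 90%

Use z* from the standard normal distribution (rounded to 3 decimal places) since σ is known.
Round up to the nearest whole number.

Using z* since population σ is known (z-interval formula).

For 90% confidence, z* = 1.645 (from standard normal table)

Sample size formula for z-interval: n = (z*σ/E)²

n = (1.645 × 14.2 / 2)²
  = (11.679500)²
  = 136.4107

Round up to the nearest whole number: n = 137

137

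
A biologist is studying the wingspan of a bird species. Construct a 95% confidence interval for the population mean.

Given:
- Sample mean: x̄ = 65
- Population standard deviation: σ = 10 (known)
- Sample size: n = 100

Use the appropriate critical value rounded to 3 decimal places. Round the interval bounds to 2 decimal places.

The population standard deviation σ is known, so use a z-interval (standard normal critical value).

For 95% confidence, z* = 1.96 (from standard normal table)

Standard error: SE = σ/√n = 10/√100 = 1.000000

Margin of error: E = z* × SE = 1.96 × 1.000000 = 1.9600

Z-interval: x̄ ± E = 65 ± 1.9600 = (63.0400, 66.9600)

Rounded to 2 decimal places:

(63.04, 66.96)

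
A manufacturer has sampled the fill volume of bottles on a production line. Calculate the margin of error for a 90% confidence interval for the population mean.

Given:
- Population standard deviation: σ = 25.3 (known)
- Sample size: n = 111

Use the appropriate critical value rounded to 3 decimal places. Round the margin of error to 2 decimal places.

The population standard deviation σ is known, so use the z-interval margin of error formula.

For 90% confidence, z* = 1.645 (from standard normal table)

Margin of error formula for z-interval: E = z* × σ/√n

E = 1.645 × 25.3/√111
  = 1.645 × 2.401370
  = 3.9503

Rounded to 2 decimal places:

3.95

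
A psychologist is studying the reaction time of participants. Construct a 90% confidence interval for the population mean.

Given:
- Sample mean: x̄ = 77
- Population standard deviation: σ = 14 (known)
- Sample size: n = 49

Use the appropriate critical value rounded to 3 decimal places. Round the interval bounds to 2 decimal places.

The population standard deviation σ is known, so use a z-interval (standard normal critical value).

For 90% confidence, z* = 1.645 (from standard normal table)

Standard error: SE = σ/√n = 14/√49 = 2.000000

Margin of error: E = z* × SE = 1.645 × 2.000000 = 3.2900

Z-interval: x̄ ± E = 77 ± 3.2900 = (73.7100, 80.2900)

Rounded to 2 decimal places:

(73.71, 80.29)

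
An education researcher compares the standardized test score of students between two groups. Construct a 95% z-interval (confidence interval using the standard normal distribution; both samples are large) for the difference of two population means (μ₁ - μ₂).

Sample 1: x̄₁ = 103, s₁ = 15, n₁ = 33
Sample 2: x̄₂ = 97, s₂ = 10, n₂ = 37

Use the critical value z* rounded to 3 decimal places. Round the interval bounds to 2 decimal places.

Both samples are large (n₁ = 33 ≥ 30, n₂ = 37 ≥ 30), so a z-interval for the difference of means applies.

Point estimate: x̄₁ - x̄₂ = 103 - 97 = 6

Standard error: SE = √(s₁²/n₁ + s₂²/n₂)
= √(15²/33 + 10²/37)
= √(6.818182 + 2.702703)
= 3.085593

For 95% confidence, z* = 1.96 (from standard normal table)
Margin of error: E = z* × SE = 1.96 × 3.085593 = 6.0478

Z-interval: (x̄₁ - x̄₂) ± E = 6 ± 6.0478 = (-0.0478, 12.0478)

Rounded to 2 decimal places:

(-0.05, 12.05)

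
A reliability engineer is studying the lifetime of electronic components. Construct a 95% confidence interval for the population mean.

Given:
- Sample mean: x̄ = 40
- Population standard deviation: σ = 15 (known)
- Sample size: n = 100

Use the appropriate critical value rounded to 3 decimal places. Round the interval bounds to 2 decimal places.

The population standard deviation σ is known, so use a z-interval (standard normal critical value).

For 95% confidence, z* = 1.96 (from standard normal table)

Standard error: SE = σ/√n = 15/√100 = 1.500000

Margin of error: E = z* × SE = 1.96 × 1.500000 = 2.9400

Z-interval: x̄ ± E = 40 ± 2.9400 = (37.0600, 42.9400)

Rounded to 2 decimal places:

(37.06, 42.94)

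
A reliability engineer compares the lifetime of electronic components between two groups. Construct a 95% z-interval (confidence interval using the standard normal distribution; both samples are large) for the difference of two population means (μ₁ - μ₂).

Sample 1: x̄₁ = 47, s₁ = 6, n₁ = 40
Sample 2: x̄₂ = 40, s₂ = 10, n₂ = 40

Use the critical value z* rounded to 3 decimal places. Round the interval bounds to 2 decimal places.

Both samples are large (n₁ = 40 ≥ 30, n₂ = 40 ≥ 30), so a z-interval for the difference of means applies.

Point estimate: x̄₁ - x̄₂ = 47 - 40 = 7

Standard error: SE = √(s₁²/n₁ + s₂²/n₂)
= √(6²/40 + 10²/40)
= √(0.900000 + 2.500000)
= 1.843909

For 95% confidence, z* = 1.96 (from standard normal table)
Margin of error: E = z* × SE = 1.96 × 1.843909 = 3.6141

Z-interval: (x̄₁ - x̄₂) ± E = 7 ± 3.6141 = (3.3859, 10.6141)

Rounded to 2 decimal places:

(3.39, 10.61)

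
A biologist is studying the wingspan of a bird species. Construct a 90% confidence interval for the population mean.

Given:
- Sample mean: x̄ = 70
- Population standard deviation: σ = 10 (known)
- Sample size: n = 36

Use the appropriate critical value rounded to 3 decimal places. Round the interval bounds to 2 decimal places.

The population standard deviation σ is known, so use a z-interval (standard normal critical value).

For 90% confidence, z* = 1.645 (from standard normal table)

Standard error: SE = σ/√n = 10/√36 = 1.666667

Margin of error: E = z* × SE = 1.645 × 1.666667 = 2.7417

Z-interval: x̄ ± E = 70 ± 2.7417 = (67.2583, 72.7417)

Rounded to 2 decimal places:

(67.26, 72.74)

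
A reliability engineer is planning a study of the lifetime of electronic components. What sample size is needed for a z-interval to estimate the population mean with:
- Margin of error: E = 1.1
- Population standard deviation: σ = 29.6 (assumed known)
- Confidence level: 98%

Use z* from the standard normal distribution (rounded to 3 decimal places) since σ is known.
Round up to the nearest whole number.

Using z* since population σ is known (z-interval formula).

For 98% confidence, z* = 2.326 (from standard normal table)

Sample size formula for z-interval: n = (z*σ/E)²

n = (2.326 × 29.6 / 1.1)²
  = (62.590545)²
  = 3917.5764

Round up to the nearest whole number: n = 3918

3918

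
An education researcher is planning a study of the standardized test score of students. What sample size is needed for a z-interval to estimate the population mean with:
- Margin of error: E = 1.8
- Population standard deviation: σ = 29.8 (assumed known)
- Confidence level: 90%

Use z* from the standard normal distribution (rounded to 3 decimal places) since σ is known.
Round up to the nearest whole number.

Using z* since population σ is known (z-interval formula).

For 90% confidence, z* = 1.645 (from standard normal table)

Sample size formula for z-interval: n = (z*σ/E)²

n = (1.645 × 29.8 / 1.8)²
  = (27.233889)²
  = 741.6847

Round up to the nearest whole number: n = 742

742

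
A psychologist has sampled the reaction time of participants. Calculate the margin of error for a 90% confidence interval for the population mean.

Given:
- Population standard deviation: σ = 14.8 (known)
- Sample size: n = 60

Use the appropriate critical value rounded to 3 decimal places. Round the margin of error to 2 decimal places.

The population standard deviation σ is known, so use the z-interval margin of error formula.

For 90% confidence, z* = 1.645 (from standard normal table)

Margin of error formula for z-interval: E = z* × σ/√n

E = 1.645 × 14.8/√60
  = 1.645 × 1.910672
  = 3.1431

Rounded to 2 decimal places:

3.14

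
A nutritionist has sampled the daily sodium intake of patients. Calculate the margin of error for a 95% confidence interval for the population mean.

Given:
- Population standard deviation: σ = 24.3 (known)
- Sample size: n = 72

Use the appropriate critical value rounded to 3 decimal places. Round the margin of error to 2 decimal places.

The population standard deviation σ is known, so use the z-interval margin of error formula.

For 95% confidence, z* = 1.96 (from standard normal table)

Margin of error formula for z-interval: E = z* × σ/√n

E = 1.96 × 24.3/√72
  = 1.96 × 2.863782
  = 5.6130

Rounded to 2 decimal places:

5.61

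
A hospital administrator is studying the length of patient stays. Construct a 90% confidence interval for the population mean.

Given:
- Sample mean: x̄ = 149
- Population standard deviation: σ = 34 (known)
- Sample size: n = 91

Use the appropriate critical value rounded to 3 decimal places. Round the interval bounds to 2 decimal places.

The population standard deviation σ is known, so use a z-interval (standard normal critical value).

For 90% confidence, z* = 1.645 (from standard normal table)

Standard error: SE = σ/√n = 34/√91 = 3.564168

Margin of error: E = z* × SE = 1.645 × 3.564168 = 5.8631

Z-interval: x̄ ± E = 149 ± 5.8631 = (143.1369, 154.8631)

Rounded to 2 decimal places:

(143.14, 154.86)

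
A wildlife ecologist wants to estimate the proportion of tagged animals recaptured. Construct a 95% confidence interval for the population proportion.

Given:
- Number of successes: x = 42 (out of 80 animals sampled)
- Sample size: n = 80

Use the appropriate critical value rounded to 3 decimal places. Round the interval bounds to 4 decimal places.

Sample proportion: p̂ = 42/80 = 0.525000

Check conditions for normal approximation:
  np̂ = 42 ≥ 10 ✓
  n(1-p̂) = 38 ≥ 10 ✓

The sample is large enough, so use a z-interval (normal approximation) for the proportion.

For 95% confidence, z* = 1.96 (from standard normal table)

Standard error: SE = √(p̂(1-p̂)/n) = √(0.525000×0.475000/80) = 0.05583178

Margin of error: E = z* × SE = 1.96 × 0.05583178 = 0.109430

Z-interval: p̂ ± E = 0.525000 ± 0.109430 = (0.415570, 0.634430)

Rounded to 4 decimal places:

(0.4156, 0.6344)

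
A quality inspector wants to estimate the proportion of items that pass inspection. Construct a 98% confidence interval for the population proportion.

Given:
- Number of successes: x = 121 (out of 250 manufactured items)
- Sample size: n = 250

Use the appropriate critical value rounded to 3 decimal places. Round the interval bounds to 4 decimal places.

Sample proportion: p̂ = 121/250 = 0.484000

Check conditions for normal approximation:
  np̂ = 121 ≥ 10 ✓
  n(1-p̂) = 129 ≥ 10 ✓

The sample is large enough, so use a z-interval (normal approximation) for the proportion.

For 98% confidence, z* = 2.326 (from standard normal table)

Standard error: SE = √(p̂(1-p̂)/n) = √(0.484000×0.516000/250) = 0.03160658

Margin of error: E = z* × SE = 2.326 × 0.03160658 = 0.073517

Z-interval: p̂ ± E = 0.484000 ± 0.073517 = (0.410483, 0.557517)

Rounded to 4 decimal places:

(0.4105, 0.5575)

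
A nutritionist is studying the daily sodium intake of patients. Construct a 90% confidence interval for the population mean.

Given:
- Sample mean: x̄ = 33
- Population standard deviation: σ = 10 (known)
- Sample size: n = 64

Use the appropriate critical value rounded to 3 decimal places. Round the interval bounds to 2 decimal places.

The population standard deviation σ is known, so use a z-interval (standard normal critical value).

For 90% confidence, z* = 1.645 (from standard normal table)

Standard error: SE = σ/√n = 10/√64 = 1.250000

Margin of error: E = z* × SE = 1.645 × 1.250000 = 2.0562

Z-interval: x̄ ± E = 33 ± 2.0562 = (30.9438, 35.0562)

Rounded to 2 decimal places:

(30.94, 35.06)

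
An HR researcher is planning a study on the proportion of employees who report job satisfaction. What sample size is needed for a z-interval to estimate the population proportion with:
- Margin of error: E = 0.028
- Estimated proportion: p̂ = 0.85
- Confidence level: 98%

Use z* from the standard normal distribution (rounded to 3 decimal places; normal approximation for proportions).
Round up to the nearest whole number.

Using z* for proportion z-interval (normal approximation).

For 98% confidence, z* = 2.326 (from standard normal table)

Sample size formula for proportion z-interval: n = z*²p̂(1-p̂)/E²

n = 2.326² × 0.85 × 0.15 / 0.028²
  = 5.410276 × 0.1275 / 0.000784
  = 879.8599

Round up to the nearest whole number: n = 880

880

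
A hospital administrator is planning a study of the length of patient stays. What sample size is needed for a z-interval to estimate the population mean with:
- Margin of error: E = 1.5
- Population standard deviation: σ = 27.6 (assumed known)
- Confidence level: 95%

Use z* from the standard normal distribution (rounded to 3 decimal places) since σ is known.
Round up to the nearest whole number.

Using z* since population σ is known (z-interval formula).

For 95% confidence, z* = 1.96 (from standard normal table)

Sample size formula for z-interval: n = (z*σ/E)²

n = (1.96 × 27.6 / 1.5)²
  = (36.064000)²
  = 1300.6121

Round up to the nearest whole number: n = 1301

1301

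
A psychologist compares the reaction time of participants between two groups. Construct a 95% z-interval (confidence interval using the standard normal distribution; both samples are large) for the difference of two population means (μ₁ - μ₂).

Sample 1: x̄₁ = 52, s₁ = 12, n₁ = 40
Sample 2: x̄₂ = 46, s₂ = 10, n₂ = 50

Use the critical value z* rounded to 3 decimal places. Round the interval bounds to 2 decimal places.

Both samples are large (n₁ = 40 ≥ 30, n₂ = 50 ≥ 30), so a z-interval for the difference of means applies.

Point estimate: x̄₁ - x̄₂ = 52 - 46 = 6

Standard error: SE = √(s₁²/n₁ + s₂²/n₂)
= √(12²/40 + 10²/50)
= √(3.600000 + 2.000000)
= 2.366432

For 95% confidence, z* = 1.96 (from standard normal table)
Margin of error: E = z* × SE = 1.96 × 2.366432 = 4.6382

Z-interval: (x̄₁ - x̄₂) ± E = 6 ± 4.6382 = (1.3618, 10.6382)

Rounded to 2 decimal places:

(1.36, 10.64)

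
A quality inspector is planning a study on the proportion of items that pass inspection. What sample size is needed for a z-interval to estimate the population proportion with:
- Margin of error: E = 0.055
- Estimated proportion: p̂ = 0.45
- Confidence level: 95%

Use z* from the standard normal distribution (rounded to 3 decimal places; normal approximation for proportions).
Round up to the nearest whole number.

Using z* for proportion z-interval (normal approximation).

For 95% confidence, z* = 1.96 (from standard normal table)

Sample size formula for proportion z-interval: n = z*²p̂(1-p̂)/E²

n = 1.96² × 0.45 × 0.55 / 0.055²
  = 3.8416 × 0.2475 / 0.003025
  = 314.3127

Round up to the nearest whole number: n = 315

315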